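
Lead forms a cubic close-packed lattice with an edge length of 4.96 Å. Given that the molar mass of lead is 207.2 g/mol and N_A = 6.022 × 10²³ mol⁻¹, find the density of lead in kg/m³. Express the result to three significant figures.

11300 kg/m³

An FCC unit cell contains Z = 4 atoms.
Cell volume: a³ = (4.96 Å)³ = (4.960 × 10^-8 cm)³ = 1.220 × 10^-22 cm³.
ρ = Z·M/(N_A·a³) = 4 × 207.2 / (6.022 × 10²³ × 1.220 × 10^-22) = 11.28 g/cm³ = 11300 kg/m³.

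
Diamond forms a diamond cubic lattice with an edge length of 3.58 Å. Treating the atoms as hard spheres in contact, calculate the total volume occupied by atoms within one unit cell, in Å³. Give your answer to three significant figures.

In a diamond cubic lattice nearest neighbors lie along the body diagonal with √3·a = 8r, so r = 0.2165a = 0.7751 Å.
V_atoms = Z × (4/3)πr³ = 8 × (4/3)π × (0.7751)³ = 15.6 Å³.

15.6 Å³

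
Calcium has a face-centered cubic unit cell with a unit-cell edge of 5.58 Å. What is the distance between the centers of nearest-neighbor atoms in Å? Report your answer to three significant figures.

3.95 Å

In an FCC structure, atoms touch along the face diagonal, so √2·a = 4r; the nearest-neighbor distance equals 2r = 0.7071·a.
d = 0.7071 × 5.58 = 3.95 Å.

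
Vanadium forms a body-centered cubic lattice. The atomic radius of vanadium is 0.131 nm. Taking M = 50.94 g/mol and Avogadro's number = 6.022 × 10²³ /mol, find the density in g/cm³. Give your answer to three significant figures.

6.11 g/cm³

In a BCC lattice, atoms touch along the body diagonal, so √3·a = 4r, giving a = 0.3025 nm = 3.025 × 10^-8 cm.
With Z = 2, ρ = Z·M/(N_A·a³) = 2 × 50.94 / (6.022 × 10²³ × 2.769 × 10^-23) = 6.110 g/cm³.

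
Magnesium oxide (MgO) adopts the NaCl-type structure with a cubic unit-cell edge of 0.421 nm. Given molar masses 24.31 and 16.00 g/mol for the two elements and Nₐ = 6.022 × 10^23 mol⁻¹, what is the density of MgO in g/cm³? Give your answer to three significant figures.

The NaCl-type structure contains Z = 4 formula units per cell; M(MgO) = 24.31 + 16.00 = 40.31 g/mol.
a³ = (4.210 × 10^-8 cm)³ = 7.462 × 10^-23 cm³.
ρ = 4 × 40.31 / (6.022 × 10²³ × 7.462 × 10^-23) = 3.588 g/cm³.

3.59 g/cm³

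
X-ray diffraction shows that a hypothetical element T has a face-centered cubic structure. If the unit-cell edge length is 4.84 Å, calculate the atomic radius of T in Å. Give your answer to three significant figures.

In an FCC lattice, atoms touch along the face diagonal, so √2·a = 4r.
r = √2·a/4 = 1.4142 × 4.84 / 4 = 1.71 Å.

1.71 Å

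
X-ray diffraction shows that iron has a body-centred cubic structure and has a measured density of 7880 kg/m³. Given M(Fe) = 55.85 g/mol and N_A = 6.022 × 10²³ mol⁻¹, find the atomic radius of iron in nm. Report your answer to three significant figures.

For a BCC cell (Z = 2), a³ = Z·M/(N_A·ρ) = 2 × 55.85 / (6.022 × 10²³ × 7.880) = 2.354 × 10^-23 cm³, so a = 2.866 × 10^-8 cm = 0.2866 nm.
Atoms touch along the body diagonal, so √3·a = 4r, so r = 0.4330 × a = 0.124 nm.

0.124 nm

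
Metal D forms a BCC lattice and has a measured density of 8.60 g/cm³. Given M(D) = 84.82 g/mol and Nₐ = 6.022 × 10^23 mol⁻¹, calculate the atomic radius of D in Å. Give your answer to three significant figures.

For a BCC cell (Z = 2), a³ = Z·M/(N_A·ρ) = 2 × 84.82 / (6.022 × 10²³ × 8.600) = 3.276 × 10^-23 cm³, so a = 3.200 × 10^-8 cm = 3.200 Å.
Atoms touch along the body diagonal, so √3·a = 4r, so r = 0.4330 × a = 1.39 Å.

1.39 Å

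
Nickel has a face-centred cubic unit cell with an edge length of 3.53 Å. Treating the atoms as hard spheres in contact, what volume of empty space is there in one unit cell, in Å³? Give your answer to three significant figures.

11.4 Å³

In an FCC lattice atoms touch along the face diagonal, so √2·a = 4r, so r = 0.3536a = 1.248 Å.
V_cell = a³ = 43.99 Å³; V_atoms = 4 × (4/3)πr³ = 32.57 Å³.
Empty space = 43.99 − 32.57 = 11.4 Å³.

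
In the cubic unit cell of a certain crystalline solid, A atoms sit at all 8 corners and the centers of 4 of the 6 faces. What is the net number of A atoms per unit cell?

3

Corner atoms are shared by 8 cells (1/8 each), face atoms by 2 (1/2 each).
Net atoms = 8 × 1/8 + 4 × 1/2 = 1 + 2 = 3.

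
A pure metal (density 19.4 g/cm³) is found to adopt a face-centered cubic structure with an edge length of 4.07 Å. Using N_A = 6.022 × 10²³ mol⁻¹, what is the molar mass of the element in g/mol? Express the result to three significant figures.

An FCC cell has Z = 4 atoms; a = 4.070 × 10^-8 cm.
M = ρ·N_A·a³/Z = 19.4 × 6.022 × 10²³ × 6.742 × 10^-23 / 4 = 197 g/mol.

197 g/mol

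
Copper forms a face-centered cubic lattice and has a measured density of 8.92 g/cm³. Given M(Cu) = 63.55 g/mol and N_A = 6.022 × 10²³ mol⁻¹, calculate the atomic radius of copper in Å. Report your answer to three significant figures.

1.28 Å

For an FCC cell (Z = 4), a³ = Z·M/(N_A·ρ) = 4 × 63.55 / (6.022 × 10²³ × 8.920) = 4.732 × 10^-23 cm³, so a = 3.617 × 10^-8 cm = 3.617 Å.
Atoms touch along the face diagonal, so √2·a = 4r, so r = 0.3536 × a = 1.28 Å.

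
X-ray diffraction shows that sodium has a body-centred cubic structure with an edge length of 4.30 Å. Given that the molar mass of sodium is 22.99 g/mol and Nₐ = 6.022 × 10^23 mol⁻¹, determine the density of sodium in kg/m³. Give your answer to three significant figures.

960 kg/m³

A BCC unit cell contains Z = 2 atoms.
Cell volume: a³ = (4.30 Å)³ = (4.300 × 10^-8 cm)³ = 7.951 × 10^-23 cm³.
ρ = Z·M/(N_A·a³) = 2 × 22.99 / (6.022 × 10²³ × 7.951 × 10^-23) = 0.9603 g/cm³ = 960 kg/m³.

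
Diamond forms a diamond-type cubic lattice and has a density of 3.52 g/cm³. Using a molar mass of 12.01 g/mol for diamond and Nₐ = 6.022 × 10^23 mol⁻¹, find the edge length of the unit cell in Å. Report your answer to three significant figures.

With Z = 8 atoms per diamond cubic cell, a³ = Z·M/(N_A·ρ) = 8 × 12.01 / (6.022 × 10²³ × 3.520 g/cm³) = 4.533 × 10^-23 cm³.
a = (4.533 × 10^-23)^(1/3) = 3.565 × 10^-8 cm = 3.57 Å.

3.57 Å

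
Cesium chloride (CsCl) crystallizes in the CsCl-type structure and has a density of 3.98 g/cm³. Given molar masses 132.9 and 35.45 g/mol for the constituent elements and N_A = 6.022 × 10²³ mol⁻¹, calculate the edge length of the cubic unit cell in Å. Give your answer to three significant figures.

4.13 Å

M(CsCl) = 168.35 g/mol; Z = 1 formula unit per cell.
a³ = Z·M/(N_A·ρ) = 1 × 168.35 / (6.022 × 10²³ × 3.98) = 7.024 × 10^-23 cm³, so a = 4.126 × 10^-8 cm = 4.13 Å.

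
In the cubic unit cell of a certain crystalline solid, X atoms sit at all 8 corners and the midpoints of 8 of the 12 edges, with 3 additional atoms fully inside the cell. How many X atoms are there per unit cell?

6

Corner atoms are shared by 8 cells (1/8 each), edge atoms by 4 (1/4 each), interior atoms are unshared.
Net atoms = 8 × 1/8 + 8 × 1/4 + 3 = 1 + 2 + 3 = 6.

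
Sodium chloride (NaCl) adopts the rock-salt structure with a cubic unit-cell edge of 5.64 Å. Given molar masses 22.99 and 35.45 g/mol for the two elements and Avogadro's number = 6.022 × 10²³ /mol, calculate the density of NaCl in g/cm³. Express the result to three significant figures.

The rock-salt structure contains Z = 4 formula units per cell; M(NaCl) = 22.99 + 35.45 = 58.44 g/mol.
a³ = (5.640 × 10^-8 cm)³ = 1.794 × 10^-22 cm³.
ρ = 4 × 58.44 / (6.022 × 10²³ × 1.794 × 10^-22) = 2.164 g/cm³.

2.16 g/cm³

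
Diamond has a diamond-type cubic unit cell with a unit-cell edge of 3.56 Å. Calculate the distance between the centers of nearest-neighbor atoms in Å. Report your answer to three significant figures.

In a diamond cubic structure, nearest neighbors lie along the body diagonal with √3·a = 8r; the nearest-neighbor distance equals 2r = 0.4330·a.
d = 0.4330 × 3.56 = 1.54 Å.

1.54 Å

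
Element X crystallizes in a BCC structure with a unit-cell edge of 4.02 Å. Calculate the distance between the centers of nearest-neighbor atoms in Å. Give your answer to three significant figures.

3.48 Å

In a BCC structure, atoms touch along the body diagonal, so √3·a = 4r; the nearest-neighbor distance equals 2r = 0.8660·a.
d = 0.8660 × 4.02 = 3.48 Å.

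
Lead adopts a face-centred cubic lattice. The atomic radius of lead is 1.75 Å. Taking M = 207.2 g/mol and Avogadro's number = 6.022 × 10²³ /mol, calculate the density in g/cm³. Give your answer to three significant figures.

11.3 g/cm³

In an FCC lattice, atoms touch along the face diagonal, so √2·a = 4r, giving a = 4.950 Å = 4.950 × 10^-8 cm.
With Z = 4, ρ = Z·M/(N_A·a³) = 4 × 207.2 / (6.022 × 10²³ × 1.213 × 10^-22) = 11.35 g/cm³.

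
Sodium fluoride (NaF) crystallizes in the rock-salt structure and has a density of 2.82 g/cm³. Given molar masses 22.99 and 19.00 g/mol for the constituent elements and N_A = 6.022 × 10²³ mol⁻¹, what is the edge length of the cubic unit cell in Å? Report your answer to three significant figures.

4.62 Å

M(NaF) = 41.99 g/mol; Z = 4 formula units per cell.
a³ = Z·M/(N_A·ρ) = 4 × 41.99 / (6.022 × 10²³ × 2.82) = 9.890 × 10^-23 cm³, so a = 4.625 × 10^-8 cm = 4.62 Å.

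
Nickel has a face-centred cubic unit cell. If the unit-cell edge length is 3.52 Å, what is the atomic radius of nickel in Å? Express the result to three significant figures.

1.24 Å

In an FCC lattice, atoms touch along the face diagonal, so √2·a = 4r.
r = √2·a/4 = 1.4142 × 3.52 / 4 = 1.24 Å.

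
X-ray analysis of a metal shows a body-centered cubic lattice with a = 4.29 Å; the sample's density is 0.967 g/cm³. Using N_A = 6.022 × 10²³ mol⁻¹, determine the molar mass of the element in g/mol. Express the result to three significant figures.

23.0 g/mol

A BCC cell has Z = 2 atoms; a = 4.290 × 10^-8 cm.
M = ρ·N_A·a³/Z = 0.967 × 6.022 × 10²³ × 7.895 × 10^-23 / 2 = 23.0 g/mol.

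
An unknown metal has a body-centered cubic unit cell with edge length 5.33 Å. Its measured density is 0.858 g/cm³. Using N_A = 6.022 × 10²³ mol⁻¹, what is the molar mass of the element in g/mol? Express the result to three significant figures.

A BCC cell has Z = 2 atoms; a = 5.330 × 10^-8 cm.
M = ρ·N_A·a³/Z = 0.858 × 6.022 × 10²³ × 1.514 × 10^-22 / 2 = 39.1 g/mol.

39.1 g/mol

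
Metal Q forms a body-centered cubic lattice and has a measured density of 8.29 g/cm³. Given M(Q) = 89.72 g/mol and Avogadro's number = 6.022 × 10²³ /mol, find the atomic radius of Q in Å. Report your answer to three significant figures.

For a BCC cell (Z = 2), a³ = Z·M/(N_A·ρ) = 2 × 89.72 / (6.022 × 10²³ × 8.290) = 3.594 × 10^-23 cm³, so a = 3.300 × 10^-8 cm = 3.300 Å.
Atoms touch along the body diagonal, so √3·a = 4r, so r = 0.4330 × a = 1.43 Å.

1.43 Å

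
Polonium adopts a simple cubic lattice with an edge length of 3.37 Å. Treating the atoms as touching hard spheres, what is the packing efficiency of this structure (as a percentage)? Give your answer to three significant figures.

52.4%

In a simple cubic lattice atoms touch along the cell edge, so a = 2r, so r = 0.5000a = 1.685 Å.
Packing fraction = Z·(4/3)πr³ / a³ = 1 × (4/3)π × (1.685)³ / (3.37)³ = 0.5236 = 52.4%.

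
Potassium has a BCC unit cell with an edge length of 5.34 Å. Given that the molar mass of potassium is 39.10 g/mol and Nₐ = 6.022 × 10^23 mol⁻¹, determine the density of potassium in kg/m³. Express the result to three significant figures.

A BCC unit cell contains Z = 2 atoms.
Cell volume: a³ = (5.34 Å)³ = (5.340 × 10^-8 cm)³ = 1.523 × 10^-22 cm³.
ρ = Z·M/(N_A·a³) = 2 × 39.10 / (6.022 × 10²³ × 1.523 × 10^-22) = 0.8528 g/cm³ = 853 kg/m³.

853 kg/m³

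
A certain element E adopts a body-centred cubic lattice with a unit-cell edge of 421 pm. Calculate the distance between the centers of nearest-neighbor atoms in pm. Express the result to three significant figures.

In a BCC structure, atoms touch along the body diagonal, so √3·a = 4r; the nearest-neighbor distance equals 2r = 0.8660·a.
d = 0.8660 × 421 = 365 pm.

365 pm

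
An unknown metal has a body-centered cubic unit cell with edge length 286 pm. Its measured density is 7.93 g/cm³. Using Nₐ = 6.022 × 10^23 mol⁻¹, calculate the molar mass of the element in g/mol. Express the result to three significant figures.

55.9 g/mol

A BCC cell has Z = 2 atoms; a = 2.860 × 10^-8 cm.
M = ρ·N_A·a³/Z = 7.93 × 6.022 × 10²³ × 2.339 × 10^-23 / 2 = 55.9 g/mol.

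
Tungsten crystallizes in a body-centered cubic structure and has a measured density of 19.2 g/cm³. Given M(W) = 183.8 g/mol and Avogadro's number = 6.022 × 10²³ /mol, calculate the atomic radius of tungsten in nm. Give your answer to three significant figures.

0.137 nm

For a BCC cell (Z = 2), a³ = Z·M/(N_A·ρ) = 2 × 183.8 / (6.022 × 10²³ × 19.20) = 3.179 × 10^-23 cm³, so a = 3.168 × 10^-8 cm = 0.3168 nm.
Atoms touch along the body diagonal, so √3·a = 4r, so r = 0.4330 × a = 0.137 nm.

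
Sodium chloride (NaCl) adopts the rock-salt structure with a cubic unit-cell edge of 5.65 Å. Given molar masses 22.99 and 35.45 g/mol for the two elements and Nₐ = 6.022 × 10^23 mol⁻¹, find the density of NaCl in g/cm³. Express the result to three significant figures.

The rock-salt structure contains Z = 4 formula units per cell; M(NaCl) = 22.99 + 35.45 = 58.44 g/mol.
a³ = (5.650 × 10^-8 cm)³ = 1.804 × 10^-22 cm³.
ρ = 4 × 58.44 / (6.022 × 10²³ × 1.804 × 10^-22) = 2.152 g/cm³.

2.15 g/cm³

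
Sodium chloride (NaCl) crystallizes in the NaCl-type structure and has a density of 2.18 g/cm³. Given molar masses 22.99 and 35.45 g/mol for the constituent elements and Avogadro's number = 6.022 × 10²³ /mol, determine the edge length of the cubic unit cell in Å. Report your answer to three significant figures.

M(NaCl) = 58.44 g/mol; Z = 4 formula units per cell.
a³ = Z·M/(N_A·ρ) = 4 × 58.44 / (6.022 × 10²³ × 2.18) = 1.781 × 10^-22 cm³, so a = 5.626 × 10^-8 cm = 5.63 Å.

5.63 Å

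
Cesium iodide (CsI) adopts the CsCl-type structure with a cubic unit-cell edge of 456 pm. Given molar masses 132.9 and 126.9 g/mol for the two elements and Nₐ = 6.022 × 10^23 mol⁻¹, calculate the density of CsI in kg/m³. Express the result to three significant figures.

4550 kg/m³

The CsCl-type structure contains Z = 1 formula unit per cell; M(CsI) = 132.9 + 126.9 = 259.8 g/mol.
a³ = (4.560 × 10^-8 cm)³ = 9.482 × 10^-23 cm³.
ρ = 1 × 259.8 / (6.022 × 10²³ × 9.482 × 10^-23) = 4.550 g/cm³ = 4550 kg/m³.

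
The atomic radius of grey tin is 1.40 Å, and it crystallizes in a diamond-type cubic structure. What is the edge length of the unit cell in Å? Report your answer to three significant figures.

In a diamond cubic lattice, nearest neighbors lie along the body diagonal with √3·a = 8r.
a = 8r/√3 = 8 × 1.40 / 1.7321 = 6.47 Å.

6.47 Å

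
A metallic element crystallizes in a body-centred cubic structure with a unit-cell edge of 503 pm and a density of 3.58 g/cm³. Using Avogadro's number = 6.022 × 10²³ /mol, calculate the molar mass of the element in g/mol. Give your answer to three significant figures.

137 g/mol

A BCC cell has Z = 2 atoms; a = 5.030 × 10^-8 cm.
M = ρ·N_A·a³/Z = 3.58 × 6.022 × 10²³ × 1.273 × 10^-22 / 2 = 137 g/mol.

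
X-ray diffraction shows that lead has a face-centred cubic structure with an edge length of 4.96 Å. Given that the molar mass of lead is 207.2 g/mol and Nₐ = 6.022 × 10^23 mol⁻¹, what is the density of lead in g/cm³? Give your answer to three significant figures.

11.3 g/cm³

An FCC unit cell contains Z = 4 atoms.
Cell volume: a³ = (4.96 Å)³ = (4.960 × 10^-8 cm)³ = 1.220 × 10^-22 cm³.
ρ = Z·M/(N_A·a³) = 4 × 207.2 / (6.022 × 10²³ × 1.220 × 10^-22) = 11.28 g/cm³.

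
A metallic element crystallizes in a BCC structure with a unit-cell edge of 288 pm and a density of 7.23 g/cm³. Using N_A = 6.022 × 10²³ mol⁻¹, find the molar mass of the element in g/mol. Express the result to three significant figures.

52.0 g/mol

A BCC cell has Z = 2 atoms; a = 2.880 × 10^-8 cm.
M = ρ·N_A·a³/Z = 7.23 × 6.022 × 10²³ × 2.389 × 10^-23 / 2 = 52.0 g/mol.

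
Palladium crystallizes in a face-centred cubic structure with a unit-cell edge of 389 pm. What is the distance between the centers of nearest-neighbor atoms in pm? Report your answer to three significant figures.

275 pm

In an FCC structure, atoms touch along the face diagonal, so √2·a = 4r; the nearest-neighbor distance equals 2r = 0.7071·a.
d = 0.7071 × 389 = 275 pm.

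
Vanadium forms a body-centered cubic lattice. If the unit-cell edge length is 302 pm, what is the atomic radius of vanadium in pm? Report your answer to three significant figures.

131 pm

In a BCC lattice, atoms touch along the body diagonal, so √3·a = 4r.
r = √3·a/4 = 1.7321 × 302 / 4 = 131 pm.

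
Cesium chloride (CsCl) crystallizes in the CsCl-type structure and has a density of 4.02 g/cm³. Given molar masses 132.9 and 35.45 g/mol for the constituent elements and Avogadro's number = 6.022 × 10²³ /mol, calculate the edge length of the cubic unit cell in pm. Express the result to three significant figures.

M(CsCl) = 168.35 g/mol; Z = 1 formula unit per cell.
a³ = Z·M/(N_A·ρ) = 1 × 168.35 / (6.022 × 10²³ × 4.02) = 6.954 × 10^-23 cm³, so a = 4.112 × 10^-8 cm = 411 pm.

411 pm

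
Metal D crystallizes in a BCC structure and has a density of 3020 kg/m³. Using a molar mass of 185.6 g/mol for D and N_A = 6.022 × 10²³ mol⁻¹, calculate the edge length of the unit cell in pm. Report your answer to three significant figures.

589 pm

With Z = 2 atoms per BCC cell, a³ = Z·M/(N_A·ρ) = 2 × 185.6 / (6.022 × 10²³ × 3.020 g/cm³) = 2.041 × 10^-22 cm³.
a = (2.041 × 10^-22)^(1/3) = 5.888 × 10^-8 cm = 589 pm.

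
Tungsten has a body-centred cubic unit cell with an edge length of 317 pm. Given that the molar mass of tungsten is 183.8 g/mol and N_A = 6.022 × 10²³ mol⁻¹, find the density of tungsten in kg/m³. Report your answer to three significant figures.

A BCC unit cell contains Z = 2 atoms.
Cell volume: a³ = (317 pm)³ = (3.170 × 10^-8 cm)³ = 3.186 × 10^-23 cm³.
ρ = Z·M/(N_A·a³) = 2 × 183.8 / (6.022 × 10²³ × 3.186 × 10^-23) = 19.16 g/cm³ = 19200 kg/m³.

19200 kg/m³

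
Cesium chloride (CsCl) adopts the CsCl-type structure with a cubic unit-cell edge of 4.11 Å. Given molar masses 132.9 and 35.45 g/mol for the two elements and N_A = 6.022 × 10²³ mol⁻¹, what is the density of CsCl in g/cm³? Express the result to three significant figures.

4.03 g/cm³

The CsCl-type structure contains Z = 1 formula unit per cell; M(CsCl) = 132.9 + 35.45 = 168.35 g/mol.
a³ = (4.110 × 10^-8 cm)³ = 6.943 × 10^-23 cm³.
ρ = 1 × 168.35 / (6.022 × 10²³ × 6.943 × 10^-23) = 4.027 g/cm³.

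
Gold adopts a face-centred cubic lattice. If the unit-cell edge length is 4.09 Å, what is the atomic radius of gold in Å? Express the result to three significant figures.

1.45 Å

In an FCC lattice, atoms touch along the face diagonal, so √2·a = 4r.
r = √2·a/4 = 1.4142 × 4.09 / 4 = 1.45 Å.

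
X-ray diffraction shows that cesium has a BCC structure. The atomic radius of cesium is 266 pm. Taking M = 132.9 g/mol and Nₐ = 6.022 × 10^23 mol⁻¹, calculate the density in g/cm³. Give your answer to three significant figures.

In a BCC lattice, atoms touch along the body diagonal, so √3·a = 4r, giving a = 614.3 pm = 6.143 × 10^-8 cm.
With Z = 2, ρ = Z·M/(N_A·a³) = 2 × 132.9 / (6.022 × 10²³ × 2.318 × 10^-22) = 1.904 g/cm³.

1.90 g/cm³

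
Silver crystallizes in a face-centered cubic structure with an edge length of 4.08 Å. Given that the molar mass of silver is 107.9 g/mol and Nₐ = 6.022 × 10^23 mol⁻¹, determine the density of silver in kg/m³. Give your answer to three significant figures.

An FCC unit cell contains Z = 4 atoms.
Cell volume: a³ = (4.08 Å)³ = (4.080 × 10^-8 cm)³ = 6.792 × 10^-23 cm³.
ρ = Z·M/(N_A·a³) = 4 × 107.9 / (6.022 × 10²³ × 6.792 × 10^-23) = 10.55 g/cm³ = 10600 kg/m³.

10600 kg/m³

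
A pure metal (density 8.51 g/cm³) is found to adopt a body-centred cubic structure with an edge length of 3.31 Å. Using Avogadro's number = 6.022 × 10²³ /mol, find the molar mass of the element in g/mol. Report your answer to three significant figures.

A BCC cell has Z = 2 atoms; a = 3.310 × 10^-8 cm.
M = ρ·N_A·a³/Z = 8.51 × 6.022 × 10²³ × 3.626 × 10^-23 / 2 = 92.9 g/mol.

92.9 g/mol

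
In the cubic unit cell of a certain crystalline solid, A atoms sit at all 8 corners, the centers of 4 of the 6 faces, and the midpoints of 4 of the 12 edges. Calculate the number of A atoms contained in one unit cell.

4

Corner atoms are shared by 8 cells (1/8 each), face atoms by 2 (1/2 each), edge atoms by 4 (1/4 each).
Net atoms = 8 × 1/8 + 4 × 1/2 + 4 × 1/4 = 1 + 2 + 1 = 4.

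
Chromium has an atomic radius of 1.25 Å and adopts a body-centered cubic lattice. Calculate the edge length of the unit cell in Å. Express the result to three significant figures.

2.89 Å

In a BCC lattice, atoms touch along the body diagonal, so √3·a = 4r.
a = 4r/√3 = 4 × 1.25 / 1.7321 = 2.89 Å.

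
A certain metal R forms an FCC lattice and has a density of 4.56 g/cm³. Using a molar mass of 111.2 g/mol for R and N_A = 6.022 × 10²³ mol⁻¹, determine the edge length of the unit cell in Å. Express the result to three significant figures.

With Z = 4 atoms per FCC cell, a³ = Z·M/(N_A·ρ) = 4 × 111.2 / (6.022 × 10²³ × 4.560 g/cm³) = 1.620 × 10^-22 cm³.
a = (1.620 × 10^-22)^(1/3) = 5.451 × 10^-8 cm = 5.45 Å.

5.45 Å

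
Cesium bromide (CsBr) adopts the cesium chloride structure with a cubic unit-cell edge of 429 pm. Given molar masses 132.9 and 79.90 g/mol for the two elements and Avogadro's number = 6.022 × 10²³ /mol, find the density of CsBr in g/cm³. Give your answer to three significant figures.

4.48 g/cm³

The cesium chloride structure contains Z = 1 formula unit per cell; M(CsBr) = 132.9 + 79.90 = 212.8 g/mol.
a³ = (4.290 × 10^-8 cm)³ = 7.895 × 10^-23 cm³.
ρ = 1 × 212.8 / (6.022 × 10²³ × 7.895 × 10^-23) = 4.476 g/cm³.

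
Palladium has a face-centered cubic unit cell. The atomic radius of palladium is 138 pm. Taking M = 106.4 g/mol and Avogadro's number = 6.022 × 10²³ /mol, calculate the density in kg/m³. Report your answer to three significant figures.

In an FCC lattice, atoms touch along the face diagonal, so √2·a = 4r, giving a = 390.3 pm = 3.903 × 10^-8 cm.
With Z = 4, ρ = Z·M/(N_A·a³) = 4 × 106.4 / (6.022 × 10²³ × 5.947 × 10^-23) = 11.88 g/cm³ = 11900 kg/m³.

11900 kg/m³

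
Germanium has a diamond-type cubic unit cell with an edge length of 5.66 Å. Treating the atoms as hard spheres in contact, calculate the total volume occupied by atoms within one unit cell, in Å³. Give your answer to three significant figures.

61.7 Å³

In a diamond cubic lattice nearest neighbors lie along the body diagonal with √3·a = 8r, so r = 0.2165a = 1.225 Å.
V_atoms = Z × (4/3)πr³ = 8 × (4/3)π × (1.225)³ = 61.7 Å³.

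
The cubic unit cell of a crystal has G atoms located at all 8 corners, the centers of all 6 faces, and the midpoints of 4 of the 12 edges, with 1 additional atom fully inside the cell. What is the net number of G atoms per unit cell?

6

Corner atoms are shared by 8 cells (1/8 each), face atoms by 2 (1/2 each), edge atoms by 4 (1/4 each), interior atoms are unshared.
Net atoms = 8 × 1/8 + 6 × 1/2 + 4 × 1/4 + 1 = 1 + 3 + 1 + 1 = 6.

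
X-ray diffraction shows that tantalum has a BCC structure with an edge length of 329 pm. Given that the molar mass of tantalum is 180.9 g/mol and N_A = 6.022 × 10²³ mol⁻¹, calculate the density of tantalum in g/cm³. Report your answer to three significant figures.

16.9 g/cm³

A BCC unit cell contains Z = 2 atoms.
Cell volume: a³ = (329 pm)³ = (3.290 × 10^-8 cm)³ = 3.561 × 10^-23 cm³.
ρ = Z·M/(N_A·a³) = 2 × 180.9 / (6.022 × 10²³ × 3.561 × 10^-23) = 16.87 g/cm³.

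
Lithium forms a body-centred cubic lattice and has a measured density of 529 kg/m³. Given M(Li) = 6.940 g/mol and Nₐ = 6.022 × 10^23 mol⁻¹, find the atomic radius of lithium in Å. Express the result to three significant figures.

For a BCC cell (Z = 2), a³ = Z·M/(N_A·ρ) = 2 × 6.940 / (6.022 × 10²³ × 0.5290) = 4.357 × 10^-23 cm³, so a = 3.519 × 10^-8 cm = 3.519 Å.
Atoms touch along the body diagonal, so √3·a = 4r, so r = 0.4330 × a = 1.52 Å.

1.52 Å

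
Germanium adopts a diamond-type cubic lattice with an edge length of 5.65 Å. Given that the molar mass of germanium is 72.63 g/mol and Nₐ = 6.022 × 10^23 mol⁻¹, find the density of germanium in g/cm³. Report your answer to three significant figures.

5.35 g/cm³

A diamond cubic unit cell contains Z = 8 atoms.
Cell volume: a³ = (5.65 Å)³ = (5.650 × 10^-8 cm)³ = 1.804 × 10^-22 cm³.
ρ = Z·M/(N_A·a³) = 8 × 72.63 / (6.022 × 10²³ × 1.804 × 10^-22) = 5.350 g/cm³.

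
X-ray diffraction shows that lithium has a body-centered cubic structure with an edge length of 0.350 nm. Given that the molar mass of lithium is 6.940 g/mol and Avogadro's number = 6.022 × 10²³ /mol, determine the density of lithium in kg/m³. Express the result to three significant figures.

A BCC unit cell contains Z = 2 atoms.
Cell volume: a³ = (0.350 nm)³ = (3.500 × 10^-8 cm)³ = 4.287 × 10^-23 cm³.
ρ = Z·M/(N_A·a³) = 2 × 6.940 / (6.022 × 10²³ × 4.287 × 10^-23) = 0.5376 g/cm³ = 538 kg/m³.

538 kg/m³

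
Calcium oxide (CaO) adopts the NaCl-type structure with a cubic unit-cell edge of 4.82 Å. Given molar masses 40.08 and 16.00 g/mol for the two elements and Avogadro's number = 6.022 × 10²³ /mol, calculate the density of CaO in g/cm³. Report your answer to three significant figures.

3.33 g/cm³

The NaCl-type structure contains Z = 4 formula units per cell; M(CaO) = 40.08 + 16.00 = 56.08 g/mol.
a³ = (4.820 × 10^-8 cm)³ = 1.120 × 10^-22 cm³.
ρ = 4 × 56.08 / (6.022 × 10²³ × 1.120 × 10^-22) = 3.326 g/cm³.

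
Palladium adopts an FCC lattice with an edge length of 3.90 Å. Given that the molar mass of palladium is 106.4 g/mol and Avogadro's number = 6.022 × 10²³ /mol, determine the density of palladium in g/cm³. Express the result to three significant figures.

An FCC unit cell contains Z = 4 atoms.
Cell volume: a³ = (3.90 Å)³ = (3.900 × 10^-8 cm)³ = 5.932 × 10^-23 cm³.
ρ = Z·M/(N_A·a³) = 4 × 106.4 / (6.022 × 10²³ × 5.932 × 10^-23) = 11.91 g/cm³.

11.9 g/cm³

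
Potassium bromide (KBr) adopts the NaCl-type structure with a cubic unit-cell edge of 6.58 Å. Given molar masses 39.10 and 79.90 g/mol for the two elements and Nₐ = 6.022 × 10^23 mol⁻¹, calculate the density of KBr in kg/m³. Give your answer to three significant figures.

2770 kg/m³

The NaCl-type structure contains Z = 4 formula units per cell; M(KBr) = 39.10 + 79.90 = 119.0 g/mol.
a³ = (6.580 × 10^-8 cm)³ = 2.849 × 10^-22 cm³.
ρ = 4 × 119.0 / (6.022 × 10²³ × 2.849 × 10^-22) = 2.775 g/cm³ = 2770 kg/m³.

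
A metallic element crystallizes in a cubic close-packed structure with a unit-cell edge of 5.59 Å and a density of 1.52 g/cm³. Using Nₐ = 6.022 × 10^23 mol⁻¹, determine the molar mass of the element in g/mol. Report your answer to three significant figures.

An FCC cell has Z = 4 atoms; a = 5.590 × 10^-8 cm.
M = ρ·N_A·a³/Z = 1.52 × 6.022 × 10²³ × 1.747 × 10^-22 / 4 = 40.0 g/mol.

40.0 g/mol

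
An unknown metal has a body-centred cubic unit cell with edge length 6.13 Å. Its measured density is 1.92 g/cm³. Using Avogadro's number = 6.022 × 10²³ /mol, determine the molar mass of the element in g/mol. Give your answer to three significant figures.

A BCC cell has Z = 2 atoms; a = 6.130 × 10^-8 cm.
M = ρ·N_A·a³/Z = 1.92 × 6.022 × 10²³ × 2.303 × 10^-22 / 2 = 133 g/mol.

133 g/mol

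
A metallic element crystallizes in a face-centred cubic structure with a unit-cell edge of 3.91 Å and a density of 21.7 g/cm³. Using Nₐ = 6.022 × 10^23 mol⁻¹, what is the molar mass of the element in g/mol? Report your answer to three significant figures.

195 g/mol

An FCC cell has Z = 4 atoms; a = 3.910 × 10^-8 cm.
M = ρ·N_A·a³/Z = 21.7 × 6.022 × 10²³ × 5.978 × 10^-23 / 4 = 195 g/mol.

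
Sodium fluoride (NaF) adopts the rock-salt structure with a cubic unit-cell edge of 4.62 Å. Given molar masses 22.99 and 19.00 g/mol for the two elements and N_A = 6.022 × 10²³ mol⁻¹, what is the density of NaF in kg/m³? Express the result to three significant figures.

The rock-salt structure contains Z = 4 formula units per cell; M(NaF) = 22.99 + 19.00 = 41.99 g/mol.
a³ = (4.620 × 10^-8 cm)³ = 9.861 × 10^-23 cm³.
ρ = 4 × 41.99 / (6.022 × 10²³ × 9.861 × 10^-23) = 2.828 g/cm³ = 2830 kg/m³.

2830 kg/m³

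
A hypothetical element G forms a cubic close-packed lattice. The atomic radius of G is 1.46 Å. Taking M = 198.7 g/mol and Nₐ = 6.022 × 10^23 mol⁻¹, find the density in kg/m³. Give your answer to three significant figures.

18700 kg/m³

In an FCC lattice, atoms touch along the face diagonal, so √2·a = 4r, giving a = 4.130 Å = 4.130 × 10^-8 cm.
With Z = 4, ρ = Z·M/(N_A·a³) = 4 × 198.7 / (6.022 × 10²³ × 7.042 × 10^-23) = 18.74 g/cm³ = 18700 kg/m³.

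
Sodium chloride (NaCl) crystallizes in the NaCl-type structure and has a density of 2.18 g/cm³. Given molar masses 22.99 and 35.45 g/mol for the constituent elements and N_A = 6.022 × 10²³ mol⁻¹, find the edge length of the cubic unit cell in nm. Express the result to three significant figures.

0.563 nm

M(NaCl) = 58.44 g/mol; Z = 4 formula units per cell.
a³ = Z·M/(N_A·ρ) = 4 × 58.44 / (6.022 × 10²³ × 2.18) = 1.781 × 10^-22 cm³, so a = 5.626 × 10^-8 cm = 0.563 nm.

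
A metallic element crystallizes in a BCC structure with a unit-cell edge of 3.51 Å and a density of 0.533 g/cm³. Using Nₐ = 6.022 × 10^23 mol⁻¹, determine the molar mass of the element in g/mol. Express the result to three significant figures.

A BCC cell has Z = 2 atoms; a = 3.510 × 10^-8 cm.
M = ρ·N_A·a³/Z = 0.533 × 6.022 × 10²³ × 4.324 × 10^-23 / 2 = 6.94 g/mol.

6.94 g/mol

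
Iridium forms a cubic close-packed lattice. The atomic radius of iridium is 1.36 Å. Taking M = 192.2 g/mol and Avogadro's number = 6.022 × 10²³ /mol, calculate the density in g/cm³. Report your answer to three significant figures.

22.4 g/cm³

In an FCC lattice, atoms touch along the face diagonal, so √2·a = 4r, giving a = 3.847 Å = 3.847 × 10^-8 cm.
With Z = 4, ρ = Z·M/(N_A·a³) = 4 × 192.2 / (6.022 × 10²³ × 5.692 × 10^-23) = 22.43 g/cm³.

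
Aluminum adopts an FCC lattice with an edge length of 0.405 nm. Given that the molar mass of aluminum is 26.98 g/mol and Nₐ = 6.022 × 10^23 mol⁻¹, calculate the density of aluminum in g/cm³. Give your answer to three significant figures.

An FCC unit cell contains Z = 4 atoms.
Cell volume: a³ = (0.405 nm)³ = (4.050 × 10^-8 cm)³ = 6.643 × 10^-23 cm³.
ρ = Z·M/(N_A·a³) = 4 × 26.98 / (6.022 × 10²³ × 6.643 × 10^-23) = 2.698 g/cm³.

2.70 g/cm³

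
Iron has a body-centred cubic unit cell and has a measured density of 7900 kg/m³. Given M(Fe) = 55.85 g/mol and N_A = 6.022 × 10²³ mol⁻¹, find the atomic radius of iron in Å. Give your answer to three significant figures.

1.24 Å

For a BCC cell (Z = 2), a³ = Z·M/(N_A·ρ) = 2 × 55.85 / (6.022 × 10²³ × 7.900) = 2.348 × 10^-23 cm³, so a = 2.863 × 10^-8 cm = 2.863 Å.
Atoms touch along the body diagonal, so √3·a = 4r, so r = 0.4330 × a = 1.24 Å.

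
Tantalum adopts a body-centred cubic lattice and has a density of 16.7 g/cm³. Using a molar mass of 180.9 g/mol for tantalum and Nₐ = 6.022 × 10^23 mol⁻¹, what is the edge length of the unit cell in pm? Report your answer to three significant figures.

330 pm

With Z = 2 atoms per BCC cell, a³ = Z·M/(N_A·ρ) = 2 × 180.9 / (6.022 × 10²³ × 16.70 g/cm³) = 3.598 × 10^-23 cm³.
a = (3.598 × 10^-23)^(1/3) = 3.301 × 10^-8 cm = 330 pm.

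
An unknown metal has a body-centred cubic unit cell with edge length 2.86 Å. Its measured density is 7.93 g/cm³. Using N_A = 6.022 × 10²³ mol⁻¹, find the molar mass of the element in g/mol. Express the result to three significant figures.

55.9 g/mol

A BCC cell has Z = 2 atoms; a = 2.860 × 10^-8 cm.
M = ρ·N_A·a³/Z = 7.93 × 6.022 × 10²³ × 2.339 × 10^-23 / 2 = 55.9 g/mol.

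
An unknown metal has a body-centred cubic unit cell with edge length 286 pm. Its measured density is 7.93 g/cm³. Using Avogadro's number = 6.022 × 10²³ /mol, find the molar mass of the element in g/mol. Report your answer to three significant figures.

55.9 g/mol

A BCC cell has Z = 2 atoms; a = 2.860 × 10^-8 cm.
M = ρ·N_A·a³/Z = 7.93 × 6.022 × 10²³ × 2.339 × 10^-23 / 2 = 55.9 g/mol.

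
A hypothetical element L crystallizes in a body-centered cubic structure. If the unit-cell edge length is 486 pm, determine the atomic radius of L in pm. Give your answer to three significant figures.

In a BCC lattice, atoms touch along the body diagonal, so √3·a = 4r.
r = √3·a/4 = 1.7321 × 486 / 4 = 210 pm.

210 pm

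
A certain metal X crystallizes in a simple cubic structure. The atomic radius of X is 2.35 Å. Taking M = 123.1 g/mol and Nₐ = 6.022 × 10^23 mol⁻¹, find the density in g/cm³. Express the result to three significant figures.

In a simple cubic lattice, atoms touch along the cell edge, so a = 2r, giving a = 4.700 Å = 4.700 × 10^-8 cm.
With Z = 1, ρ = Z·M/(N_A·a³) = 1 × 123.1 / (6.022 × 10²³ × 1.038 × 10^-22) = 1.969 g/cm³.

1.97 g/cm³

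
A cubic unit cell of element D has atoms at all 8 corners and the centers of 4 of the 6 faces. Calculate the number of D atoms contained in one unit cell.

Corner atoms are shared by 8 cells (1/8 each), face atoms by 2 (1/2 each).
Net atoms = 8 × 1/8 + 4 × 1/2 = 1 + 2 = 3.

3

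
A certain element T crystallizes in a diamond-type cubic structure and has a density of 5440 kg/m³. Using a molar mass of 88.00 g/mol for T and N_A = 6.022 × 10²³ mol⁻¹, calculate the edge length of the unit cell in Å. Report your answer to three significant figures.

5.99 Å

With Z = 8 atoms per diamond cubic cell, a³ = Z·M/(N_A·ρ) = 8 × 88.00 / (6.022 × 10²³ × 5.440 g/cm³) = 2.149 × 10^-22 cm³.
a = (2.149 × 10^-22)^(1/3) = 5.990 × 10^-8 cm = 5.99 Å.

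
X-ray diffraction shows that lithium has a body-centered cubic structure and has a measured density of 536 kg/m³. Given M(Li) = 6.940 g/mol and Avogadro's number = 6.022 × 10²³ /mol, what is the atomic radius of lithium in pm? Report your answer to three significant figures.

For a BCC cell (Z = 2), a³ = Z·M/(N_A·ρ) = 2 × 6.940 / (6.022 × 10²³ × 0.5360) = 4.300 × 10^-23 cm³, so a = 3.503 × 10^-8 cm = 350.3 pm.
Atoms touch along the body diagonal, so √3·a = 4r, so r = 0.4330 × a = 152 pm.

152 pm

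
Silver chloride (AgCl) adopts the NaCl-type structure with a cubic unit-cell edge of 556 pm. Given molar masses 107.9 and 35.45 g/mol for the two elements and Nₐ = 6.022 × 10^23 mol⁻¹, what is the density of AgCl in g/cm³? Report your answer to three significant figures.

5.54 g/cm³

The NaCl-type structure contains Z = 4 formula units per cell; M(AgCl) = 107.9 + 35.45 = 143.35 g/mol.
a³ = (5.560 × 10^-8 cm)³ = 1.719 × 10^-22 cm³.
ρ = 4 × 143.35 / (6.022 × 10²³ × 1.719 × 10^-22) = 5.540 g/cm³.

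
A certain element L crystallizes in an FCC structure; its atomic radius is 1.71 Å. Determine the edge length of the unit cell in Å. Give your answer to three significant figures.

In an FCC lattice, atoms touch along the face diagonal, so √2·a = 4r.
a = 4r/√2 = 4 × 1.71 / 1.4142 = 4.84 Å.

4.84 Å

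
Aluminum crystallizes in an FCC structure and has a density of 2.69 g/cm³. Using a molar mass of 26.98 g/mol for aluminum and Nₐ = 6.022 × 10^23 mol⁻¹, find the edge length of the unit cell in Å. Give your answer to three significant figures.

With Z = 4 atoms per FCC cell, a³ = Z·M/(N_A·ρ) = 4 × 26.98 / (6.022 × 10²³ × 2.690 g/cm³) = 6.662 × 10^-23 cm³.
a = (6.662 × 10^-23)^(1/3) = 4.054 × 10^-8 cm = 4.05 Å.

4.05 Å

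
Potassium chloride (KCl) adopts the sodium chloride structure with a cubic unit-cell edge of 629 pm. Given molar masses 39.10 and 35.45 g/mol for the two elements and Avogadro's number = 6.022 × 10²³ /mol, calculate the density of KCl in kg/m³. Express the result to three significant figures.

1990 kg/m³

The sodium chloride structure contains Z = 4 formula units per cell; M(KCl) = 39.10 + 35.45 = 74.55 g/mol.
a³ = (6.290 × 10^-8 cm)³ = 2.489 × 10^-22 cm³.
ρ = 4 × 74.55 / (6.022 × 10²³ × 2.489 × 10^-22) = 1.990 g/cm³ = 1990 kg/m³.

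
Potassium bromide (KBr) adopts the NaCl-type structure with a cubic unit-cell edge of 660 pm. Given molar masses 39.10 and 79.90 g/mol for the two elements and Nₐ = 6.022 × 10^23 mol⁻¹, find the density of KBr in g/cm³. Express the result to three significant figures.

2.75 g/cm³

The NaCl-type structure contains Z = 4 formula units per cell; M(KBr) = 39.10 + 79.90 = 119.0 g/mol.
a³ = (6.600 × 10^-8 cm)³ = 2.875 × 10^-22 cm³.
ρ = 4 × 119.0 / (6.022 × 10²³ × 2.875 × 10^-22) = 2.749 g/cm³.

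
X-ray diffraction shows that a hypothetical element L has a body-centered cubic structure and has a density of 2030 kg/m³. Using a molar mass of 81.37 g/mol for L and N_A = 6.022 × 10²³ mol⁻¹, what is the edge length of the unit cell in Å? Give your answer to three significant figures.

With Z = 2 atoms per BCC cell, a³ = Z·M/(N_A·ρ) = 2 × 81.37 / (6.022 × 10²³ × 2.030 g/cm³) = 1.331 × 10^-22 cm³.
a = (1.331 × 10^-22)^(1/3) = 5.106 × 10^-8 cm = 5.11 Å.

5.11 Å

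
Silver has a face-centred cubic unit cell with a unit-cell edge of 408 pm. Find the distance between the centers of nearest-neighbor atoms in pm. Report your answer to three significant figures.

288 pm

In an FCC structure, atoms touch along the face diagonal, so √2·a = 4r; the nearest-neighbor distance equals 2r = 0.7071·a.
d = 0.7071 × 408 = 288 pm.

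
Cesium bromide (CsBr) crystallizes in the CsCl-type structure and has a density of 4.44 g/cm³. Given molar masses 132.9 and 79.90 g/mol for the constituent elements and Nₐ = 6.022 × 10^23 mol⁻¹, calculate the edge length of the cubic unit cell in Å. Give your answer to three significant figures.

4.30 Å

M(CsBr) = 212.8 g/mol; Z = 1 formula unit per cell.
a³ = Z·M/(N_A·ρ) = 1 × 212.8 / (6.022 × 10²³ × 4.44) = 7.959 × 10^-23 cm³, so a = 4.301 × 10^-8 cm = 4.30 Å.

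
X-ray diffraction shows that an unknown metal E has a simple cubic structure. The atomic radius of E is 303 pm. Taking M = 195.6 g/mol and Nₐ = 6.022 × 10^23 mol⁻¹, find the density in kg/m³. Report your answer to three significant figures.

In a simple cubic lattice, atoms touch along the cell edge, so a = 2r, giving a = 606.0 pm = 6.060 × 10^-8 cm.
With Z = 1, ρ = Z·M/(N_A·a³) = 1 × 195.6 / (6.022 × 10²³ × 2.225 × 10^-22) = 1.460 g/cm³ = 1460 kg/m³.

1460 kg/m³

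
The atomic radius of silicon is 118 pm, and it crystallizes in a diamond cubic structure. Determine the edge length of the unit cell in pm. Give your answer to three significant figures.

In a diamond cubic lattice, nearest neighbors lie along the body diagonal with √3·a = 8r.
a = 8r/√3 = 8 × 118 / 1.7321 = 545 pm.

545 pm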